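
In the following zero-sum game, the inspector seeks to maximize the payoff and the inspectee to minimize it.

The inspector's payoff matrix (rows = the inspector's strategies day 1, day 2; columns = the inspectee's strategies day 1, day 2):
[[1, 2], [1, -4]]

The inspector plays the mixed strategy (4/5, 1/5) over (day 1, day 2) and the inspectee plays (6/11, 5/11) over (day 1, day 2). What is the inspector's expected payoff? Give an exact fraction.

10/11

Against (6/11, 5/11), each row's expected payoff is day 1: 16/11; day 2: -14/11.
Taking the (4/5, 1/5)-weighted average: (4/5)·(16/11) + (1/5)·(-14/11) = 10/11.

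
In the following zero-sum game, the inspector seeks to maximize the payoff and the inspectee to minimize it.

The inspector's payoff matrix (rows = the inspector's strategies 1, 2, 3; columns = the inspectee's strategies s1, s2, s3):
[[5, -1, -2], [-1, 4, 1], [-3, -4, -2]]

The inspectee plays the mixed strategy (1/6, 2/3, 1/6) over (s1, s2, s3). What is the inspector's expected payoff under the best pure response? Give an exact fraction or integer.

1: (5)·(1/6) + (-1)·(2/3) + (-2)·(1/6) = -1/6.
2: (-1)·(1/6) + (4)·(2/3) + (1)·(1/6) = 8/3.
3: (-3)·(1/6) + (-4)·(2/3) + (-2)·(1/6) = -7/2.
The best pure response is 2 with expected payoff 8/3.

8/3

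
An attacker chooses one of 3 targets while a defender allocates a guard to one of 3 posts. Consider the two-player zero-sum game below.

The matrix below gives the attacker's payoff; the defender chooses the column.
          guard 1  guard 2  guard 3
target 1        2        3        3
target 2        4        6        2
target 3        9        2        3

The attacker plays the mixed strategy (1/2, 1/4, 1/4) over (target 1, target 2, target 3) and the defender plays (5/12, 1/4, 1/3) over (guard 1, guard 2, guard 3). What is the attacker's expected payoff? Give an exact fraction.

Against (5/12, 1/4, 1/3), each row's expected payoff is target 1: 31/12; target 2: 23/6; target 3: 21/4.
Taking the (1/2, 1/4, 1/4)-weighted average: (1/2)·(31/12) + (1/4)·(23/6) + (1/4)·(21/4) = 57/16.

57/16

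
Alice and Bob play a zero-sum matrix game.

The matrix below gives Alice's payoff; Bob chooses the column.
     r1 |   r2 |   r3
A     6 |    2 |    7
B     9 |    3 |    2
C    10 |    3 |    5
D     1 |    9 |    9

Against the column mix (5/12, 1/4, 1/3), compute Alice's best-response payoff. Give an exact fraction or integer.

79/12

A: (6)·(5/12) + (2)·(1/4) + (7)·(1/3) = 16/3.
B: (9)·(5/12) + (3)·(1/4) + (2)·(1/3) = 31/6.
C: (10)·(5/12) + (3)·(1/4) + (5)·(1/3) = 79/12.
D: (1)·(5/12) + (9)·(1/4) + (9)·(1/3) = 17/3.
The best pure response is C with expected payoff 79/12.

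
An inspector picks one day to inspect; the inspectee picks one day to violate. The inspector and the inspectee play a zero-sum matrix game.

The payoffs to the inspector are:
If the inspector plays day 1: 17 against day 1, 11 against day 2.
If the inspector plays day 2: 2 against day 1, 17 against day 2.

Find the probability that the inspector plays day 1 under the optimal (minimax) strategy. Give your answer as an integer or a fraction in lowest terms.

Row minima are 11 and 2, so the inspector's maximin is 11; column maxima are 17 and 17, so the inspectee's minimax is 17. These differ, so the equilibrium is in mixed strategies.
Let the inspector play day 1 with probability p. The inspectee is indifferent when 17p + 2(1−p) = 11p + 17(1−p), giving p = 5/7.

5/7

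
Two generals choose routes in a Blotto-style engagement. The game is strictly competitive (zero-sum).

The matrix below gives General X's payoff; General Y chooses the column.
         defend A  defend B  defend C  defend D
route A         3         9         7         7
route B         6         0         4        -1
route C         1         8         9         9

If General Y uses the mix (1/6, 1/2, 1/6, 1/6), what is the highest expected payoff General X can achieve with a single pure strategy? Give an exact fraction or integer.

22/3

route A: (3)·(1/6) + (9)·(1/2) + (7)·(1/6) + (7)·(1/6) = 22/3.
route B: (6)·(1/6) + (0)·(1/2) + (4)·(1/6) + (-1)·(1/6) = 3/2.
route C: (1)·(1/6) + (8)·(1/2) + (9)·(1/6) + (9)·(1/6) = 43/6.
The best pure response is route A with expected payoff 22/3.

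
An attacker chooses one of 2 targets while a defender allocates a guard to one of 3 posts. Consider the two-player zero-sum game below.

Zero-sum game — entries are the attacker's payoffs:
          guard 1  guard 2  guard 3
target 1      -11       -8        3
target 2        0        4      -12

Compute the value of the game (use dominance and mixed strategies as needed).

Column guard 2 is strictly dominated by guard 1 for the defender (it gives the attacker more in every row).
The remaining 2×2 game on (target 1, target 2) × (guard 1, guard 3) has no saddle point. Let the attacker play target 1 with probability p; indifference gives −11p = 3p − 12(1−p), so p = 6/13.
Similarly the defender's optimal q on guard 1 is 15/26, and the value is -11·(15/26) + (3)·(11/26) = -66/13.

-66/13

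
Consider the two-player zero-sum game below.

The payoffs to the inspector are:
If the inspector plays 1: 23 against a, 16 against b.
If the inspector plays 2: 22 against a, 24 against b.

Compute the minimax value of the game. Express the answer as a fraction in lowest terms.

200/9

Row minima are 16 and 22, so the inspector's maximin is 22; column maxima are 23 and 24, so the inspectee's minimax is 23. These differ, so the equilibrium is in mixed strategies.
Let the inspector play 1 with probability p. The inspectee is indifferent when 23p + 22(1−p) = 16p + 24(1−p), giving p = 2/9.
Let the inspectee play a with probability q. The inspector is indifferent when 23q + 16(1−q) = 22q + 24(1−q), giving q = 8/9.
The value is 23·(8/9) + (16)·(1/9) = 200/9.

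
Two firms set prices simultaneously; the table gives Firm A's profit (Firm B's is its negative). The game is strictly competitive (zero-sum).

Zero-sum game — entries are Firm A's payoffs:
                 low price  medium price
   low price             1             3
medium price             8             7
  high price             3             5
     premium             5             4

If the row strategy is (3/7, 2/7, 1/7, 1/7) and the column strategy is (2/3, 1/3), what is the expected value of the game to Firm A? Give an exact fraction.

86/21

Against (2/3, 1/3), each row's expected payoff is low price: 5/3; medium price: 23/3; high price: 11/3; premium: 14/3.
Taking the (3/7, 2/7, 1/7, 1/7)-weighted average: (3/7)·(5/3) + (2/7)·(23/3) + (1/7)·(11/3) + (1/7)·(14/3) = 86/21.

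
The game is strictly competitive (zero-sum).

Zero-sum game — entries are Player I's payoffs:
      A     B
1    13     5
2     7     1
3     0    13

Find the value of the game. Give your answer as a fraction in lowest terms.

Row 2 is strictly dominated by row 1, so Player I never plays it.
The remaining 2×2 game on (1, 3) × (A, B) has no saddle point. Let Player I play 1 with probability p; indifference gives 13p = 5p + 13(1−p), so p = 13/21.
Similarly Player II's optimal q on A is 8/21, and the value is 13·(8/21) + (5)·(13/21) = 169/21.

169/21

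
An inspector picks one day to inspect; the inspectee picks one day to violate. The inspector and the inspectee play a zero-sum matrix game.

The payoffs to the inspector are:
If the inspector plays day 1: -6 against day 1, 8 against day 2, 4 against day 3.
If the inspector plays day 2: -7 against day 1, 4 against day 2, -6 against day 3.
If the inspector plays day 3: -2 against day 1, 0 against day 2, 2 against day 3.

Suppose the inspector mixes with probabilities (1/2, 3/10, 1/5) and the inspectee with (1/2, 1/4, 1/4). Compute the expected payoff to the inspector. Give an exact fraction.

Against (1/2, 1/4, 1/4), each row's expected payoff is day 1: 0; day 2: -4; day 3: -1/2.
Taking the (1/2, 3/10, 1/5)-weighted average: (1/2)·(0) + (3/10)·(-4) + (1/5)·(-1/2) = -13/10.

-13/10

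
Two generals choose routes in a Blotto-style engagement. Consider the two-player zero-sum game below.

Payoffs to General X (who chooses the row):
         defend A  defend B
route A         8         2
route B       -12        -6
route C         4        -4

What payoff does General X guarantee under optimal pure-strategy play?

2

Row minima: 2, -12, -4 → General X's maximin is 2.
Column maxima: 8, 2 → General Y's minimax is 2.
They coincide at (route A, defend B), so the value is 2.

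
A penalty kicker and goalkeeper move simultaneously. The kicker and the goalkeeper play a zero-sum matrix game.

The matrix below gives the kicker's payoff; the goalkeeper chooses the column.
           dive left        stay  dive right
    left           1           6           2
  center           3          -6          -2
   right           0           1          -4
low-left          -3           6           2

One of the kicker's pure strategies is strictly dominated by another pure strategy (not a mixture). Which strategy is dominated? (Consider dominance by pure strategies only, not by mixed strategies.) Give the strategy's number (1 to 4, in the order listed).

3

Compare right with left: 1 > 0, 6 > 1, 2 > -4.
So left strictly dominates right for the kicker; right is strictly dominated.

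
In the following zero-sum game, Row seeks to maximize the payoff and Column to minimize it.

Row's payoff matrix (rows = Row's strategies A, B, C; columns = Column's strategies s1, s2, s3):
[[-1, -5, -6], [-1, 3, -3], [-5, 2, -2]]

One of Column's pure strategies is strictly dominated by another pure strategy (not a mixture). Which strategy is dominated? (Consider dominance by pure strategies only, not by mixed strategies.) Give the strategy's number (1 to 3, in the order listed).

Column prefers columns that give Row less. Compare s2 with s3: -6 < -5, -3 < 3, -2 < 2.
So s3 strictly dominates s2 for Column; s2 is strictly dominated.

2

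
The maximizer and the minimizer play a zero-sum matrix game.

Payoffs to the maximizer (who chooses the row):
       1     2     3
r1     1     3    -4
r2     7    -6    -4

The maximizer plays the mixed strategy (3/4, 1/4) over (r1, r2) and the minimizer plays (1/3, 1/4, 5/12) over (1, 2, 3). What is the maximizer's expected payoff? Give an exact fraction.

Against (1/3, 1/4, 5/12), each row's expected payoff is r1: -7/12; r2: -5/6.
Taking the (3/4, 1/4)-weighted average: (3/4)·(-7/12) + (1/4)·(-5/6) = -31/48.

-31/48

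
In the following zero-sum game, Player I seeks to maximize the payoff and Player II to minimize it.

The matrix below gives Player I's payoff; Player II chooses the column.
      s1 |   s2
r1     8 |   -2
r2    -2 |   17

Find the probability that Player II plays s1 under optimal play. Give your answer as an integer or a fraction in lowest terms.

19/29

Row minima are -2 and -2, so Player I's maximin is -2; column maxima are 8 and 17, so Player II's minimax is 8. These differ, so the equilibrium is in mixed strategies.
Let Player II play s1 with probability q. Player I is indifferent when 8q − 2(1−q) = −2q + 17(1−q), giving q = 19/29.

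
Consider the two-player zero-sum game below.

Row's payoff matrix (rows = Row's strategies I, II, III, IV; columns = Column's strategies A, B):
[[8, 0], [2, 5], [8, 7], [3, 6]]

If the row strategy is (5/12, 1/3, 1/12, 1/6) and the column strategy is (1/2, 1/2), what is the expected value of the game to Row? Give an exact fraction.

101/24

Against (1/2, 1/2), each row's expected payoff is I: 4; II: 7/2; III: 15/2; IV: 9/2.
Taking the (5/12, 1/3, 1/12, 1/6)-weighted average: (5/12)·(4) + (1/3)·(7/2) + (1/12)·(15/2) + (1/6)·(9/2) = 101/24.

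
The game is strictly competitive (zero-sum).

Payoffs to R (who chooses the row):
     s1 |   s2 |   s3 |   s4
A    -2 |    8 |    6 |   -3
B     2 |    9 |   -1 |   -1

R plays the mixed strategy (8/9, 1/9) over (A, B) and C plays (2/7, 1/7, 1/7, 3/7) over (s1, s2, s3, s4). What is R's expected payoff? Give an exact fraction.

Against (2/7, 1/7, 1/7, 3/7), each row's expected payoff is A: 1/7; B: 9/7.
Taking the (8/9, 1/9)-weighted average: (8/9)·(1/7) + (1/9)·(9/7) = 17/63.

17/63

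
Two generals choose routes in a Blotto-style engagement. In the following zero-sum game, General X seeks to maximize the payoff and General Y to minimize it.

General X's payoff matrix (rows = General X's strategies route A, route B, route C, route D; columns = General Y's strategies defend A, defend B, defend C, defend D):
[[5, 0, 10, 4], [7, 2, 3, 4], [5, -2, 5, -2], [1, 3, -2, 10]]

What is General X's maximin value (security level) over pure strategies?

2

The worst-case payoff for each row is route A: 0, route B: 2, route C: -2, route D: -2.
The best of these is 2.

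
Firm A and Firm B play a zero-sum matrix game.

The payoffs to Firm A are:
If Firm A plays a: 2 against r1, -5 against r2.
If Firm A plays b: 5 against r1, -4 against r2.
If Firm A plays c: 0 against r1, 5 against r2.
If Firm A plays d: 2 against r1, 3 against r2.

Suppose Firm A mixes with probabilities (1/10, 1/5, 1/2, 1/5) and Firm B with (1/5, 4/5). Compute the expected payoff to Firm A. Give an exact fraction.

Against (1/5, 4/5), each row's expected payoff is a: -18/5; b: -11/5; c: 4; d: 14/5.
Taking the (1/10, 1/5, 1/2, 1/5)-weighted average: (1/10)·(-18/5) + (1/5)·(-11/5) + (1/2)·(4) + (1/5)·(14/5) = 44/25.

44/25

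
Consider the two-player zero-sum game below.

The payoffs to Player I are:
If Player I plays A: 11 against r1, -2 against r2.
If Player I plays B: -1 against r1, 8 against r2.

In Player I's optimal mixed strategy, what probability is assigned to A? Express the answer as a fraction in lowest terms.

Row minima are -2 and -1, so Player I's maximin is -1; column maxima are 11 and 8, so Player II's minimax is 8. These differ, so the equilibrium is in mixed strategies.
Let Player I play A with probability p. Player II is indifferent when 11p − (1−p) = −2p + 8(1−p), giving p = 9/22.

9/22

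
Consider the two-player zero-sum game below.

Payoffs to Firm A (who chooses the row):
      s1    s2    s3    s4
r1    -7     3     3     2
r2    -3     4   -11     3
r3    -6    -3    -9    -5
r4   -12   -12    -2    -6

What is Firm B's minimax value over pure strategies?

-3

The worst case (largest entry) in each column is s1: -3, s2: 4, s3: 3, s4: 3.
The best (smallest) of these is -3.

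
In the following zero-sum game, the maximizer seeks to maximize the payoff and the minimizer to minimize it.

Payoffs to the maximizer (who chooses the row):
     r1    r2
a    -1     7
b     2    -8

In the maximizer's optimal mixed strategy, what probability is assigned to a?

5/9

Row minima are -1 and -8, so the maximizer's maximin is -1; column maxima are 2 and 7, so the minimizer's minimax is 2. These differ, so the equilibrium is in mixed strategies.
Let the maximizer play a with probability p. The minimizer is indifferent when −p + 2(1−p) = 7p − 8(1−p), giving p = 5/9.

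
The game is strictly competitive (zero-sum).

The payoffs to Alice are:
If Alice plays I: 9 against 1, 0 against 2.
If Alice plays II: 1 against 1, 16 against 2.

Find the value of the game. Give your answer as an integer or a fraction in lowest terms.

6

Row minima are 0 and 1, so Alice's maximin is 1; column maxima are 9 and 16, so Bob's minimax is 9. These differ, so the equilibrium is in mixed strategies.
Let Alice play I with probability p. Bob is indifferent when 9p + (1−p) = 16(1−p), giving p = 5/8.
Let Bob play 1 with probability q. Alice is indifferent when 9q = q + 16(1−q), giving q = 2/3.
The value is 9·(2/3) + (0)·(1/3) = 6.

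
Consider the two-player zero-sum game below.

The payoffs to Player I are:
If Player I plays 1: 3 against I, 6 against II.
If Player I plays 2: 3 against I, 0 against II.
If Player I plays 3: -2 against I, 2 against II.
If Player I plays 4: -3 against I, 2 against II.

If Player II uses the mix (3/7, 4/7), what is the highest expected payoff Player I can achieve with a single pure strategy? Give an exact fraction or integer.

33/7

1: (3)·(3/7) + (6)·(4/7) = 33/7.
2: (3)·(3/7) + (0)·(4/7) = 9/7.
3: (-2)·(3/7) + (2)·(4/7) = 2/7.
4: (-3)·(3/7) + (2)·(4/7) = -1/7.
The best pure response is 1 with expected payoff 33/7.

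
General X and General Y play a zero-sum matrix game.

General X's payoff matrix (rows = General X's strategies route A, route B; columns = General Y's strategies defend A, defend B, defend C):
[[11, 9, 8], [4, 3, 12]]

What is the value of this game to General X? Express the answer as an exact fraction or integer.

Column defend A is strictly dominated by defend B for General Y (it gives General X more in every row).
The remaining 2×2 game on (route A, route B) × (defend B, defend C) has no saddle point. Let General X play route A with probability p; indifference gives 9p + 3(1−p) = 8p + 12(1−p), so p = 9/10.
Similarly General Y's optimal q on defend B is 2/5, and the value is 9·(2/5) + (8)·(3/5) = 42/5.

42/5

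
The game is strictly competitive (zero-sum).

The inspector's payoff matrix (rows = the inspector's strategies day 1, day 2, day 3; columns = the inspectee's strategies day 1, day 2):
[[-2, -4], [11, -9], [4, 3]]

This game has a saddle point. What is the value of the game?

3

Row minima: -4, -9, 3 → the inspector's maximin is 3.
Column maxima: 11, 3 → the inspectee's minimax is 3.
They coincide at (day 3, day 2), so the value is 3.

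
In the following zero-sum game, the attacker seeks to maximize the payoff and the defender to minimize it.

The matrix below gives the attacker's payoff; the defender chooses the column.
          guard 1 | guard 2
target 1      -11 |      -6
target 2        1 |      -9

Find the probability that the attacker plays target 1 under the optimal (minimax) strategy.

Row minima are -11 and -9, so the attacker's maximin is -9; column maxima are 1 and -6, so the defender's minimax is -6. These differ, so the equilibrium is in mixed strategies.
Let the attacker play target 1 with probability p. The defender is indifferent when −11p + (1−p) = −6p − 9(1−p), giving p = 2/3.

2/3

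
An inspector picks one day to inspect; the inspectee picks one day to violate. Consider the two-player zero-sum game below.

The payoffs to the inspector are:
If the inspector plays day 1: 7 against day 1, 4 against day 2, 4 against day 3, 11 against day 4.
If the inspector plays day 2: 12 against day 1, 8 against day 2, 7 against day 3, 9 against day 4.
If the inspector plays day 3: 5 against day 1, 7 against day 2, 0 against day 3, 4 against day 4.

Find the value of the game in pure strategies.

Row minima: 4, 7, 0 → the inspector's maximin is 7.
Column maxima: 12, 8, 7, 11 → the inspectee's minimax is 7.
They coincide at (day 2, day 3), so the value is 7.

7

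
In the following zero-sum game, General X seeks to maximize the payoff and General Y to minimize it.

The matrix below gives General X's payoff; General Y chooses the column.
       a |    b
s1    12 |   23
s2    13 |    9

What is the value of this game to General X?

191/15

Row minima are 12 and 9, so General X's maximin is 12; column maxima are 13 and 23, so General Y's minimax is 13. These differ, so the equilibrium is in mixed strategies.
Let General X play s1 with probability p. General Y is indifferent when 12p + 13(1−p) = 23p + 9(1−p), giving p = 4/15.
Let General Y play a with probability q. General X is indifferent when 12q + 23(1−q) = 13q + 9(1−q), giving q = 14/15.
The value is 12·(14/15) + (23)·(1/15) = 191/15.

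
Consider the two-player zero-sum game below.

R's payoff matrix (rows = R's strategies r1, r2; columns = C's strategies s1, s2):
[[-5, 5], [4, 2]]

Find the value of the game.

Row minima are -5 and 2, so R's maximin is 2; column maxima are 4 and 5, so C's minimax is 4. These differ, so the equilibrium is in mixed strategies.
Let R play r1 with probability p. C is indifferent when −5p + 4(1−p) = 5p + 2(1−p), giving p = 1/6.
Let C play s1 with probability q. R is indifferent when −5q + 5(1−q) = 4q + 2(1−q), giving q = 1/4.
The value is -5·(1/4) + (5)·(3/4) = 5/2.

5/2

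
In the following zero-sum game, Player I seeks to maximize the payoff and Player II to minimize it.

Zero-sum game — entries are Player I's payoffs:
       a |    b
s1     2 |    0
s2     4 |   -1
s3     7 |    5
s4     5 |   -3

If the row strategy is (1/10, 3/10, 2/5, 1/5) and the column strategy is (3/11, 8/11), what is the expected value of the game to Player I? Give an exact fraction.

122/55

Against (3/11, 8/11), each row's expected payoff is s1: 6/11; s2: 4/11; s3: 61/11; s4: -9/11.
Taking the (1/10, 3/10, 2/5, 1/5)-weighted average: (1/10)·(6/11) + (3/10)·(4/11) + (2/5)·(61/11) + (1/5)·(-9/11) = 122/55.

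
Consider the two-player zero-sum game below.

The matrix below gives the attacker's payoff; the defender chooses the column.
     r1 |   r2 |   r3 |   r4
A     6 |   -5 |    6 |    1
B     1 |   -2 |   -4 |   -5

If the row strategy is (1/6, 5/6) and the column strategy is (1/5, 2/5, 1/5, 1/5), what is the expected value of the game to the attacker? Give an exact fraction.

-19/10

Against (1/5, 2/5, 1/5, 1/5), each row's expected payoff is A: 3/5; B: -12/5.
Taking the (1/6, 5/6)-weighted average: (1/6)·(3/5) + (5/6)·(-12/5) = -19/10.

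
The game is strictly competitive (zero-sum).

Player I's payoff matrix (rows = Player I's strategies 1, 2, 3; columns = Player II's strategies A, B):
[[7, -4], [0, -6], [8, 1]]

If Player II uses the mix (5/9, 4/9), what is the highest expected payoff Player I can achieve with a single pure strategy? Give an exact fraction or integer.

1: (7)·(5/9) + (-4)·(4/9) = 19/9.
2: (0)·(5/9) + (-6)·(4/9) = -8/3.
3: (8)·(5/9) + (1)·(4/9) = 44/9.
The best pure response is 3 with expected payoff 44/9.

44/9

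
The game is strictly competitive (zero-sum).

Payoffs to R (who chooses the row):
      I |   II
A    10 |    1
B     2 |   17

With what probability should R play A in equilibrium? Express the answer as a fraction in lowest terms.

Row minima are 1 and 2, so R's maximin is 2; column maxima are 10 and 17, so C's minimax is 10. These differ, so the equilibrium is in mixed strategies.
Let R play A with probability p. C is indifferent when 10p + 2(1−p) = p + 17(1−p), giving p = 5/8.

5/8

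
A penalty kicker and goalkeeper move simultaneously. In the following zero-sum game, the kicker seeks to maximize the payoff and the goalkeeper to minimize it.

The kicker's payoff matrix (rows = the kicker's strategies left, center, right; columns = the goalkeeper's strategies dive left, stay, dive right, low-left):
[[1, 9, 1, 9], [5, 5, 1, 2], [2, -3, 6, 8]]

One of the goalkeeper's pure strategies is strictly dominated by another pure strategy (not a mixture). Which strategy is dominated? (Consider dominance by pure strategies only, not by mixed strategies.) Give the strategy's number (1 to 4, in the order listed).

4

The goalkeeper prefers columns that give the kicker less. Compare low-left with dive right: 1 < 9, 1 < 2, 6 < 8.
So dive right strictly dominates low-left for the goalkeeper; low-left is strictly dominated.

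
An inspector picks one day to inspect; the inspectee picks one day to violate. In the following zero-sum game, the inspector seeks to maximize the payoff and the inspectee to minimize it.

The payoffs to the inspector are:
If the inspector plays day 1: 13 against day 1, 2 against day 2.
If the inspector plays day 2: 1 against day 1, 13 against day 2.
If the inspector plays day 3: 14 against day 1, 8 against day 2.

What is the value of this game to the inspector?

29/3

Row day 1 is strictly dominated by row day 3, so the inspector never plays it.
The remaining 2×2 game on (day 2, day 3) × (day 1, day 2) has no saddle point. Let the inspector play day 2 with probability p; indifference gives p + 14(1−p) = 13p + 8(1−p), so p = 1/3.
Similarly the inspectee's optimal q on day 1 is 5/18, and the value is 1·(5/18) + (13)·(13/18) = 29/3.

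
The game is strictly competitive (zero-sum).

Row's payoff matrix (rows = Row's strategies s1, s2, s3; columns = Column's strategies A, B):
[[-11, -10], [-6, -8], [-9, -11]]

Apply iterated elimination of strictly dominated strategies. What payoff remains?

Row s3 is strictly dominated by row s2 (-6>-9, -8>-11); eliminate s3.
Row s1 is strictly dominated by row s2 (-6>-11, -8>-10); eliminate s1.
Column A is strictly dominated by B for Column (-8<-6); eliminate A.
Only (s2, B) remains, with payoff -8.

-8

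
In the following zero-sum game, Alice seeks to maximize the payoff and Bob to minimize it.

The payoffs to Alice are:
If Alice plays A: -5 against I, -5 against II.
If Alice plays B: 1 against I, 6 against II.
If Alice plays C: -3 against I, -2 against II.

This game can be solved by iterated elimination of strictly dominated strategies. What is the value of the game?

1

Row C is strictly dominated by row B (1>-3, 6>-2); eliminate C.
Row A is strictly dominated by row B (1>-5, 6>-5); eliminate A.
Column II is strictly dominated by I for Bob (1<6); eliminate II.
Only (B, I) remains, with payoff 1.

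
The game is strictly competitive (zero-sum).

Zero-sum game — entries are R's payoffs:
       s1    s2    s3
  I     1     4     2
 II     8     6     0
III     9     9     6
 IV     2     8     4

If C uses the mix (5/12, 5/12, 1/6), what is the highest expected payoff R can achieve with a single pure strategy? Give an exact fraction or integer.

17/2

I: (1)·(5/12) + (4)·(5/12) + (2)·(1/6) = 29/12.
II: (8)·(5/12) + (6)·(5/12) + (0)·(1/6) = 35/6.
III: (9)·(5/12) + (9)·(5/12) + (6)·(1/6) = 17/2.
IV: (2)·(5/12) + (8)·(5/12) + (4)·(1/6) = 29/6.
The best pure response is III with expected payoff 17/2.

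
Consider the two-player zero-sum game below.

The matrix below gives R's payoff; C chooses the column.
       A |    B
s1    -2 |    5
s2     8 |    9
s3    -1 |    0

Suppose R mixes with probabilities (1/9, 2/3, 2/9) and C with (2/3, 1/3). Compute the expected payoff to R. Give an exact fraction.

Against (2/3, 1/3), each row's expected payoff is s1: 1/3; s2: 25/3; s3: -2/3.
Taking the (1/9, 2/3, 2/9)-weighted average: (1/9)·(1/3) + (2/3)·(25/3) + (2/9)·(-2/3) = 49/9.

49/9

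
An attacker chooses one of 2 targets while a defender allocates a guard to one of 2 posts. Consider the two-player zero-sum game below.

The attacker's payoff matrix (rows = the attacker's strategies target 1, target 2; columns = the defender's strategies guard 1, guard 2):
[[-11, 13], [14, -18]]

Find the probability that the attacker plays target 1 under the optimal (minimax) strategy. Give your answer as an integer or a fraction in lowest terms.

4/7

Row minima are -11 and -18, so the attacker's maximin is -11; column maxima are 14 and 13, so the defender's minimax is 13. These differ, so the equilibrium is in mixed strategies.
Let the attacker play target 1 with probability p. The defender is indifferent when −11p + 14(1−p) = 13p − 18(1−p), giving p = 4/7.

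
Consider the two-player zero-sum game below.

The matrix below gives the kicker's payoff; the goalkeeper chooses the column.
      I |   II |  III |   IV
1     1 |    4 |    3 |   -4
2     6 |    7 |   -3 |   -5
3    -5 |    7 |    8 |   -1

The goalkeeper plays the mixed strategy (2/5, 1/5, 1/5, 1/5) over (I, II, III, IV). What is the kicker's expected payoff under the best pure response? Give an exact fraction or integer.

1: (1)·(2/5) + (4)·(1/5) + (3)·(1/5) + (-4)·(1/5) = 1.
2: (6)·(2/5) + (7)·(1/5) + (-3)·(1/5) + (-5)·(1/5) = 11/5.
3: (-5)·(2/5) + (7)·(1/5) + (8)·(1/5) + (-1)·(1/5) = 4/5.
The best pure response is 2 with expected payoff 11/5.

11/5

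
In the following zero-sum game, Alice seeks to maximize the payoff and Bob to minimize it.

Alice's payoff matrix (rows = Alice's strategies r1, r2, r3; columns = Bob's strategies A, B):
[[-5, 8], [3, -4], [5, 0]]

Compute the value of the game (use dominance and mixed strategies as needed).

20/9

Row r2 is strictly dominated by row r3, so Alice never plays it.
The remaining 2×2 game on (r1, r3) × (A, B) has no saddle point. Let Alice play r1 with probability p; indifference gives −5p + 5(1−p) = 8p, so p = 5/18.
Similarly Bob's optimal q on A is 4/9, and the value is -5·(4/9) + (8)·(5/9) = 20/9.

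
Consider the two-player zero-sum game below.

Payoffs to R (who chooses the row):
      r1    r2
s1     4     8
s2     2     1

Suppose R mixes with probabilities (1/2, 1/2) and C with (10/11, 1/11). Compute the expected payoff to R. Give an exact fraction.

69/22

Against (10/11, 1/11), each row's expected payoff is s1: 48/11; s2: 21/11.
Taking the (1/2, 1/2)-weighted average: (1/2)·(48/11) + (1/2)·(21/11) = 69/22.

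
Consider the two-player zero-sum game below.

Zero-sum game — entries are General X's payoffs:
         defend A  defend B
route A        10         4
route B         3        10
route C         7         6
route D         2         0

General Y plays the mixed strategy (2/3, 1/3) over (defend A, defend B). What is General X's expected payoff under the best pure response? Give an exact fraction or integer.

8

route A: (10)·(2/3) + (4)·(1/3) = 8.
route B: (3)·(2/3) + (10)·(1/3) = 16/3.
route C: (7)·(2/3) + (6)·(1/3) = 20/3.
route D: (2)·(2/3) + (0)·(1/3) = 4/3.
The best pure response is route A with expected payoff 8.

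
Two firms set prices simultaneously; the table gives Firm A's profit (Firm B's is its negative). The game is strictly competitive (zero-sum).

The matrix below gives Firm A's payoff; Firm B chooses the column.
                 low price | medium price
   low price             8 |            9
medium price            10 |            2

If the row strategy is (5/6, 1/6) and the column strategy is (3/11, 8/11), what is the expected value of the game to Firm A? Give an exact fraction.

Against (3/11, 8/11), each row's expected payoff is low price: 96/11; medium price: 46/11.
Taking the (5/6, 1/6)-weighted average: (5/6)·(96/11) + (1/6)·(46/11) = 263/33.

263/33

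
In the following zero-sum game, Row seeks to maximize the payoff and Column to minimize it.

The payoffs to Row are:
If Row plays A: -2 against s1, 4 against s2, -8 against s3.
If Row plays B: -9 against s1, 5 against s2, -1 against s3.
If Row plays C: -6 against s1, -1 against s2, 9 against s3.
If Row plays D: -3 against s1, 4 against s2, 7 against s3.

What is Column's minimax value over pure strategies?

-2

The worst case (largest entry) in each column is s1: -2, s2: 5, s3: 9.
The best (smallest) of these is -2.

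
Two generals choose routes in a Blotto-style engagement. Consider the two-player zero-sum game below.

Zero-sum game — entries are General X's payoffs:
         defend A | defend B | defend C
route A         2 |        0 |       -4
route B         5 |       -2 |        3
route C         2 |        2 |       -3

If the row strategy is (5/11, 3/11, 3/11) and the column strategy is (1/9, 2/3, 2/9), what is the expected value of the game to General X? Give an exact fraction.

-1/11

Against (1/9, 2/3, 2/9), each row's expected payoff is route A: -2/3; route B: -1/9; route C: 8/9.
Taking the (5/11, 3/11, 3/11)-weighted average: (5/11)·(-2/3) + (3/11)·(-1/9) + (3/11)·(8/9) = -1/11.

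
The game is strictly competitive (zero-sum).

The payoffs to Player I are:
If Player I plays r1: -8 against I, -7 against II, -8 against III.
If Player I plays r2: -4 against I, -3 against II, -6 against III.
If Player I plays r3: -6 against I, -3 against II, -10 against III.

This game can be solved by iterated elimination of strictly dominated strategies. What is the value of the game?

Column II is strictly dominated by I for Player II (-8<-7, -4<-3, -6<-3); eliminate II.
Row r1 is strictly dominated by row r2 (-4>-8, -6>-8); eliminate r1.
Column I is strictly dominated by III for Player II (-6<-4, -10<-6); eliminate I.
Row r3 is strictly dominated by row r2 (-6>-10); eliminate r3.
Only (r2, III) remains, with payoff -6.

-6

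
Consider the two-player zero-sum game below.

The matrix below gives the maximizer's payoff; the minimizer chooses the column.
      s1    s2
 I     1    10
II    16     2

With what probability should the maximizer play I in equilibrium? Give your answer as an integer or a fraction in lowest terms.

14/23

Row minima are 1 and 2, so the maximizer's maximin is 2; column maxima are 16 and 10, so the minimizer's minimax is 10. These differ, so the equilibrium is in mixed strategies.
Let the maximizer play I with probability p. The minimizer is indifferent when p + 16(1−p) = 10p + 2(1−p), giving p = 14/23.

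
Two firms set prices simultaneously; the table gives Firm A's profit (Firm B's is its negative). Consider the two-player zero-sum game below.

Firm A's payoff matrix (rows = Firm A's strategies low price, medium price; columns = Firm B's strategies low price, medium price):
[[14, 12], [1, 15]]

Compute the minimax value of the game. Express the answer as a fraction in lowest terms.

Row minima are 12 and 1, so Firm A's maximin is 12; column maxima are 14 and 15, so Firm B's minimax is 14. These differ, so the equilibrium is in mixed strategies.
Let Firm A play low price with probability p. Firm B is indifferent when 14p + (1−p) = 12p + 15(1−p), giving p = 7/8.
Let Firm B play low price with probability q. Firm A is indifferent when 14q + 12(1−q) = q + 15(1−q), giving q = 3/16.
The value is 14·(3/16) + (12)·(13/16) = 99/8.

99/8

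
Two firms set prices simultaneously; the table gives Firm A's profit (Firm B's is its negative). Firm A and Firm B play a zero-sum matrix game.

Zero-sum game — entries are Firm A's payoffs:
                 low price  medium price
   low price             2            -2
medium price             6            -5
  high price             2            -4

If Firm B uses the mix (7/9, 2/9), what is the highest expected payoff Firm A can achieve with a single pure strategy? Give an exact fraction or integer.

32/9

low price: (2)·(7/9) + (-2)·(2/9) = 10/9.
medium price: (6)·(7/9) + (-5)·(2/9) = 32/9.
high price: (2)·(7/9) + (-4)·(2/9) = 2/3.
The best pure response is medium price with expected payoff 32/9.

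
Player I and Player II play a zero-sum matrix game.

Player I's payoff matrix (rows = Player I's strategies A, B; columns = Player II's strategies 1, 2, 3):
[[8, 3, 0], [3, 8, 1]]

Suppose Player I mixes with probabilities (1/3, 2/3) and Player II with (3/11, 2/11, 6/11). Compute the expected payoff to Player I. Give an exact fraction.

92/33

Against (3/11, 2/11, 6/11), each row's expected payoff is A: 30/11; B: 31/11.
Taking the (1/3, 2/3)-weighted average: (1/3)·(30/11) + (2/3)·(31/11) = 92/33.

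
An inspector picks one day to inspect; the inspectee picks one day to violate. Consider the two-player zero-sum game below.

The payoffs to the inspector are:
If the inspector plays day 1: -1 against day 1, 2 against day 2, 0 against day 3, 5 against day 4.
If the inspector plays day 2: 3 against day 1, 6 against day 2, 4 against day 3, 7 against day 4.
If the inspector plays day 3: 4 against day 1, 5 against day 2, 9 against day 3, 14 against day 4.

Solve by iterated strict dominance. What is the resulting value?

Column day 4 is strictly dominated by day 1 for the inspectee (-1<5, 3<7, 4<14); eliminate day 4.
Row day 1 is strictly dominated by row day 2 (3>-1, 6>2, 4>0); eliminate day 1.
Column day 3 is strictly dominated by day 1 for the inspectee (3<4, 4<9); eliminate day 3.
Column day 2 is strictly dominated by day 1 for the inspectee (3<6, 4<5); eliminate day 2.
Row day 2 is strictly dominated by row day 3 (4>3); eliminate day 2.
Only (day 3, day 1) remains, with payoff 4.

4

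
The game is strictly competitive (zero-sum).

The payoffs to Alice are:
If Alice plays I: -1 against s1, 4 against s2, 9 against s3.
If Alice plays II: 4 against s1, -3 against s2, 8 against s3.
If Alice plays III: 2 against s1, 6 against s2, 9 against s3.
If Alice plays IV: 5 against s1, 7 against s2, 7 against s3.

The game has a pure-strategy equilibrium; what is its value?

Row minima: -1, -3, 2, 5 → Alice's maximin is 5.
Column maxima: 5, 7, 9 → Bob's minimax is 5.
They coincide at (IV, s1), so the value is 5.

5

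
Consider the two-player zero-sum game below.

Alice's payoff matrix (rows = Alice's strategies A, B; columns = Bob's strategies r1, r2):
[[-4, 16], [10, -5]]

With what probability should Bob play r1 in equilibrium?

3/5

Row minima are -4 and -5, so Alice's maximin is -4; column maxima are 10 and 16, so Bob's minimax is 10. These differ, so the equilibrium is in mixed strategies.
Let Bob play r1 with probability q. Alice is indifferent when −4q + 16(1−q) = 10q − 5(1−q), giving q = 3/5.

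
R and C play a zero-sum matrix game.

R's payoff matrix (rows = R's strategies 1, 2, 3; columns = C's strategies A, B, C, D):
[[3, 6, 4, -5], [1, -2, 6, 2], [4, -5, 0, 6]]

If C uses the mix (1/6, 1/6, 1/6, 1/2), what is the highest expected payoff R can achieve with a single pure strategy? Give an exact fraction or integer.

17/6

1: (3)·(1/6) + (6)·(1/6) + (4)·(1/6) + (-5)·(1/2) = -1/3.
2: (1)·(1/6) + (-2)·(1/6) + (6)·(1/6) + (2)·(1/2) = 11/6.
3: (4)·(1/6) + (-5)·(1/6) + (0)·(1/6) + (6)·(1/2) = 17/6.
The best pure response is 3 with expected payoff 17/6.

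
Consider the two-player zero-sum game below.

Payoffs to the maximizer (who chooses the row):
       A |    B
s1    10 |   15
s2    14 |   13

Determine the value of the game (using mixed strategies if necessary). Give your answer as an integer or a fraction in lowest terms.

Row minima are 10 and 13, so the maximizer's maximin is 13; column maxima are 14 and 15, so the minimizer's minimax is 14. These differ, so the equilibrium is in mixed strategies.
Let the maximizer play s1 with probability p. The minimizer is indifferent when 10p + 14(1−p) = 15p + 13(1−p), giving p = 1/6.
Let the minimizer play A with probability q. The maximizer is indifferent when 10q + 15(1−q) = 14q + 13(1−q), giving q = 1/3.
The value is 10·(1/3) + (15)·(2/3) = 40/3.

40/3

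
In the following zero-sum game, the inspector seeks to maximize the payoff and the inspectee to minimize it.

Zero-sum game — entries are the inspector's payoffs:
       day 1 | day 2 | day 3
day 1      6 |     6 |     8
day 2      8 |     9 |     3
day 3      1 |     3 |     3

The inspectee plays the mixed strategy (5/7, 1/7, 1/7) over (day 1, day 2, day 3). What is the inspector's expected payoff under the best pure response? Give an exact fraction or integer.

day 1: (6)·(5/7) + (6)·(1/7) + (8)·(1/7) = 44/7.
day 2: (8)·(5/7) + (9)·(1/7) + (3)·(1/7) = 52/7.
day 3: (1)·(5/7) + (3)·(1/7) + (3)·(1/7) = 11/7.
The best pure response is day 2 with expected payoff 52/7.

52/7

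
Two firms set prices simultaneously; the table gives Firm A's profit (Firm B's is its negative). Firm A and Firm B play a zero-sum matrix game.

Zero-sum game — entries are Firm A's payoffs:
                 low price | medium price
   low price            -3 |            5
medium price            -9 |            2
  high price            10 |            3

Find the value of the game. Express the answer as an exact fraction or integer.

Row medium price is strictly dominated by row low price, so Firm A never plays it.
The remaining 2×2 game on (low price, high price) × (low price, medium price) has no saddle point. Let Firm A play low price with probability p; indifference gives −3p + 10(1−p) = 5p + 3(1−p), so p = 7/15.
Similarly Firm B's optimal q on low price is 2/15, and the value is -3·(2/15) + (5)·(13/15) = 59/15.

59/15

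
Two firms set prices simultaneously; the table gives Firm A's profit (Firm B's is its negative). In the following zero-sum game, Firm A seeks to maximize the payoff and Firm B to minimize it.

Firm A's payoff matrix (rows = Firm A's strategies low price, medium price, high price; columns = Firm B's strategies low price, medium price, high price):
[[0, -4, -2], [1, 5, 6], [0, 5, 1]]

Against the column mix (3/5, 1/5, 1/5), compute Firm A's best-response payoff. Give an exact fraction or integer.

14/5

low price: (0)·(3/5) + (-4)·(1/5) + (-2)·(1/5) = -6/5.
medium price: (1)·(3/5) + (5)·(1/5) + (6)·(1/5) = 14/5.
high price: (0)·(3/5) + (5)·(1/5) + (1)·(1/5) = 6/5.
The best pure response is medium price with expected payoff 14/5.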